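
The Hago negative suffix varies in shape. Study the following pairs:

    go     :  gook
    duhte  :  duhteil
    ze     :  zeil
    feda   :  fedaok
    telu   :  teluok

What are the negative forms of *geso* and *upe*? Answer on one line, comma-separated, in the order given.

The suffix is conditioned by the last vowel: -il when the last vowel of the stem is a front vowel (*duhte*, *ze*); -ok when the last vowel of the stem is a back vowel (*go*, *feda*, *telu*).
*geso* — last vowel /o/ (a back vowel) → -ok → *gesook*.
Since the last vowel of *upe* is /e/ (a front vowel), it takes -il, giving *upeil*.

gesook, upeil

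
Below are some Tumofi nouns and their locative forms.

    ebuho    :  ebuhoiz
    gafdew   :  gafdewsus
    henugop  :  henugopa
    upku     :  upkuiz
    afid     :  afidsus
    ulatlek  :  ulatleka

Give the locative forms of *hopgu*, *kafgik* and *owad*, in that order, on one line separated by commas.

The alternation tracks the final sound of the stem — -a when the stem ends in a voiceless consonant (*henugop*, *ulatlek*); -sus when the stem ends in a voiced consonant (*gafdew*, *afid*); -iz when the stem ends in a vowel (*ebuho*, *upku*).
*hopgu*: final sound = /u/, a vowel → -iz → *hopguiz*.
*kafgik* — final sound /k/ (a voiceless consonant) → -a → *kafgika*.
The final sound of *owad* is /d/, which is a voiced consonant, so the suffix is -sus, giving *owadsus*.

hopguiz, kafgika, owadsus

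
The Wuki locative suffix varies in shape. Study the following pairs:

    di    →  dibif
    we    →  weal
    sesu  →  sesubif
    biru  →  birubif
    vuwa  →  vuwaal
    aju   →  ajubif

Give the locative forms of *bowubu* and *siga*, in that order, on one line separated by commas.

Looking at the last vowel of each stem: -bif when the last vowel of the stem is a high vowel (*di*, *sesu*, *biru*, *aju*); -al when the last vowel of the stem is a non-high vowel (*we*, *vuwa*).
*bowubu* — last vowel /u/ (a high vowel) → -bif → *bowububif*.
Since the last vowel of *siga* is /a/ (a non-high vowel), it takes -al, giving *sigaal*.

bowububif, sigaal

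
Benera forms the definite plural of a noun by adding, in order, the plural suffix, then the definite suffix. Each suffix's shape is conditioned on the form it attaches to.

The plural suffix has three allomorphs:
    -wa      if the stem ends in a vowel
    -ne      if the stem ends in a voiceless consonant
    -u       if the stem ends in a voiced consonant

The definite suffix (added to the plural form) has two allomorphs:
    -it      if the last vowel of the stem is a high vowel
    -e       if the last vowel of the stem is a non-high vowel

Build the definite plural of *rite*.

*rite*: final sound = /e/, a vowel → -wa → *ritewa*.
The last vowel of the plural form *ritewa* is /a/, which is a non-high vowel, so the definite suffix is -e, giving *ritewae*.

ritewae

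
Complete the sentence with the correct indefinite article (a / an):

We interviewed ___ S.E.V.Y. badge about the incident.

The indefinite article is chosen by the initial *sound* of the following word, not its spelling.
The initialism *S.E.V.Y.* is read letter by letter; the first letter, S, is pronounced /ɛs/, which begins with a vowel sound.
So the article is *an*: We interviewed an S.E.V.Y. badge about the incident.

an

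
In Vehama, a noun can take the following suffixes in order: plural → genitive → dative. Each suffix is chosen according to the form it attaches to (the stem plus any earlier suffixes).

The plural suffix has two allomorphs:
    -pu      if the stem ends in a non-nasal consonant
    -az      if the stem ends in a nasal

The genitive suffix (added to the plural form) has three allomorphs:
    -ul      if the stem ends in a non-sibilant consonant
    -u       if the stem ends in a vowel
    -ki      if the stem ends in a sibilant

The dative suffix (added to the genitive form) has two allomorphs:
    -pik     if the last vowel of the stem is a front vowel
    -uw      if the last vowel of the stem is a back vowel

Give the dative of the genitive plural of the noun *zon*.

zonazkipik

Since the final consonant of *zon* is /n/ (a nasal), it takes -az, giving *zonaz*.
The plural form *zonaz* — final sound /z/ (a sibilant) → -ki → *zonazki*.
Since the last vowel of the genitive form *zonazki* is /i/ (a front vowel), it takes -pik, giving *zonazkipik*.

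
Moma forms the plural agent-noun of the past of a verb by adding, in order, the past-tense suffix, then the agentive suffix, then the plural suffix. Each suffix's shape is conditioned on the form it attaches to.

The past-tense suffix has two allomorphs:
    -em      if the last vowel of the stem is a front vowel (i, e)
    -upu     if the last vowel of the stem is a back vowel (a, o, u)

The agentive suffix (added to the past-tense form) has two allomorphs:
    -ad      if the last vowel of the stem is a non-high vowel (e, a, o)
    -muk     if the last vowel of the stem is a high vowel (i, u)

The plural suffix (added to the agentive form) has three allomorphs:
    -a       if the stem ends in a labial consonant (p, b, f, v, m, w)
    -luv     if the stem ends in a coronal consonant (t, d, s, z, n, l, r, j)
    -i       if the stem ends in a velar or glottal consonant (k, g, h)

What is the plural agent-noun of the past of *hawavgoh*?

The last vowel of *hawavgoh* is /o/, which is a back vowel, so the past-tense suffix is -upu, giving *hawavgohupu*.
Since the last vowel of the past-tense form *hawavgohupu* is /u/ (a high vowel), it takes -muk, giving *hawavgohupumuk*.
The final consonant of the agentive form *hawavgohupumuk* is /k/, which is velar/glottal, so the plural suffix is -i, giving *hawavgohupumuki*.

hawavgohupumuki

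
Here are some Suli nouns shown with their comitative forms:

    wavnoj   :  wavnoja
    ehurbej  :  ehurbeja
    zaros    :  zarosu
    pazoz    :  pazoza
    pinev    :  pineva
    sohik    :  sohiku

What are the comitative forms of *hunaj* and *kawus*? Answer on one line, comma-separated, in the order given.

The suffix is conditioned by the final consonant: -u when the stem ends in a voiceless consonant (*zaros*, *sohik*); -a when the stem ends in a voiced consonant (*wavnoj*, *ehurbej*, *pazoz*, *pinev*).
The final consonant of *hunaj* is /j/, which is voiced, so the suffix is -a, giving *hunaja*.
Since the final consonant of *kawus* is /s/ (voiceless), it takes -u, giving *kawusu*.

hunaja, kawusu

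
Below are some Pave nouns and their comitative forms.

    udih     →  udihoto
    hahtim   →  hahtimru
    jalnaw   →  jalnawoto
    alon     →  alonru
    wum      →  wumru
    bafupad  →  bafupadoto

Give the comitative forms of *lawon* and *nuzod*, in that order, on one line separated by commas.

lawonru, nuzodoto

The pattern is nasality of the final consonant: -ru when the stem ends in a nasal (*hahtim*, *alon*, *wum*); -oto when the stem ends in a non-nasal consonant (*udih*, *jalnaw*, *bafupad*).
Since the final consonant of *lawon* is /n/ (a nasal), it takes -ru, giving *lawonru*.
Since the final consonant of *nuzod* is /d/ (non-nasal), it takes -oto, giving *nuzodoto*.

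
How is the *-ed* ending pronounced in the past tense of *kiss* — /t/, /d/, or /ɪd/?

/t/

The stem *kiss* ends in a voiceless consonant other than /t/.
The -ed suffix is realized as /ɪd/ after /t, d/; as /t/ after other voiceless consonants; and as /d/ after other voiced sounds.
So -ed on *kiss* is pronounced /t/.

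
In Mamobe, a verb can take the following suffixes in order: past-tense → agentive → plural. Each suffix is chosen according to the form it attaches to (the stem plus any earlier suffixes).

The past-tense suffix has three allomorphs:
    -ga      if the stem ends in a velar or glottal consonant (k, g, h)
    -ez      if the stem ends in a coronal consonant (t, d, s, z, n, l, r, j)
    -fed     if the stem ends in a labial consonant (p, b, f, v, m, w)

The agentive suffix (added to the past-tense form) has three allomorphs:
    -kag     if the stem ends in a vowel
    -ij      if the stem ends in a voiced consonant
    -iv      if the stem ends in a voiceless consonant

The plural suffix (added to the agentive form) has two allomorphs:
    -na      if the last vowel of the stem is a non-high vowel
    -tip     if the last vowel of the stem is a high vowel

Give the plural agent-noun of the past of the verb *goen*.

Since the final consonant of *goen* is /n/ (coronal), it takes -ez, giving *goenez*.
The past-tense form *goenez* — final sound /z/ (a voiced consonant) → -ij → *goenezij*.
The last vowel of the agentive form *goenezij* is /i/, which is a high vowel, so the plural suffix is -tip, giving *goenezijtip*.

goenezijtip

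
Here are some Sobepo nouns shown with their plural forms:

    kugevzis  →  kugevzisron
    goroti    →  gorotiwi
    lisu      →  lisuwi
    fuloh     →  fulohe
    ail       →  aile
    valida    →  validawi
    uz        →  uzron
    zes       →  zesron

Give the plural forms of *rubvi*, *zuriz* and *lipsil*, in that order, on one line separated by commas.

Looking at the final sound of each stem: -ron when the stem ends in a sibilant (*kugevzis*, *uz*, *zes*); -e when the stem ends in a non-sibilant consonant (*fuloh*, *ail*); -wi when the stem ends in a vowel (*goroti*, *lisu*, *valida*).
*rubvi*: final sound = /i/, a vowel → -wi → *rubviwi*.
Since the final sound of *zuriz* is /z/ (a sibilant), it takes -ron, giving *zurizron*.
*lipsil* — final sound /l/ (a non-sibilant consonant) → -e → *lipsile*.

rubviwi, zurizron, lipsile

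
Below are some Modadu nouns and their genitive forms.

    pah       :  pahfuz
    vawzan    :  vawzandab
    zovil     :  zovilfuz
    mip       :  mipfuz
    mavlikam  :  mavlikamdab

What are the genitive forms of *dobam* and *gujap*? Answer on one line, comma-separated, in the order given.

dobamdab, gujapfuz

The suffix is conditioned by the final consonant: -dab when the stem ends in a nasal (*vawzan*, *mavlikam*); -fuz when the stem ends in a non-nasal consonant (*pah*, *zovil*, *mip*).
*dobam*: final consonant = /m/, a nasal → -dab → *dobamdab*.
Since the final consonant of *gujap* is /p/ (non-nasal), it takes -fuz, giving *gujapfuz*.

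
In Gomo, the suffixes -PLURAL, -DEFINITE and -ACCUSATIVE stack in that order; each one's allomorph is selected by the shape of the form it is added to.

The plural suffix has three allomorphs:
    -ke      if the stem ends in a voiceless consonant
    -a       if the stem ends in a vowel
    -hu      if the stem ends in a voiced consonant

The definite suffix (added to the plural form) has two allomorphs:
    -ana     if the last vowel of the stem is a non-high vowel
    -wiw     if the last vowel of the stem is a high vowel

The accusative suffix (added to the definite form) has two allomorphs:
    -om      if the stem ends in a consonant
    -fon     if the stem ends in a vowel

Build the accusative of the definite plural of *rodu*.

roduaanafon

*rodu* — final sound /u/ (a vowel) → -a → *rodua*.
Since the last vowel of the plural form *rodua* is /a/ (a non-high vowel), it takes -ana, giving *roduaana*.
The definite form *roduaana*: final sound = /a/, a vowel → -fon → *roduaanafon*.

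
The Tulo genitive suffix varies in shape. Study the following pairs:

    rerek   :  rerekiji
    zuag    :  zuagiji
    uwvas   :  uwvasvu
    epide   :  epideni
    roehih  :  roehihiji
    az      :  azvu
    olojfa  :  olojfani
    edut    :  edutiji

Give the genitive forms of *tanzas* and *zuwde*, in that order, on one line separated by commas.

The pattern is sibilance of the final sound: -vu when the stem ends in a sibilant (*uwvas*, *az*); -iji when the stem ends in a non-sibilant consonant (*rerek*, *zuag*, *roehih*, *edut*); -ni when the stem ends in a vowel (*epide*, *olojfa*).
The final sound of *tanzas* is /s/, which is a sibilant, so the suffix is -vu, giving *tanzasvu*.
The final sound of *zuwde* is /e/, which is a vowel, so the suffix is -ni, giving *zuwdeni*.

tanzasvu, zuwdeni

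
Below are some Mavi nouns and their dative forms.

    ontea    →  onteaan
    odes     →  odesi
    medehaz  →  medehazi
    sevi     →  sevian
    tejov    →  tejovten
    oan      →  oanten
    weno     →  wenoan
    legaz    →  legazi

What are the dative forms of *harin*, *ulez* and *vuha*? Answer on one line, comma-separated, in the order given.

harinten, ulezi, vuhaan

The alternation tracks the final sound of the stem — -i when the stem ends in a sibilant (*odes*, *medehaz*, *legaz*); -ten when the stem ends in a non-sibilant consonant (*tejov*, *oan*); -an when the stem ends in a vowel (*ontea*, *sevi*, *weno*).
*harin* — final sound /n/ (a non-sibilant consonant) → -ten → *harinten*.
*ulez*: final sound = /z/, a sibilant → -i → *ulezi*.
The final sound of *vuha* is /a/, which is a vowel, so the suffix is -an, giving *vuhaan*.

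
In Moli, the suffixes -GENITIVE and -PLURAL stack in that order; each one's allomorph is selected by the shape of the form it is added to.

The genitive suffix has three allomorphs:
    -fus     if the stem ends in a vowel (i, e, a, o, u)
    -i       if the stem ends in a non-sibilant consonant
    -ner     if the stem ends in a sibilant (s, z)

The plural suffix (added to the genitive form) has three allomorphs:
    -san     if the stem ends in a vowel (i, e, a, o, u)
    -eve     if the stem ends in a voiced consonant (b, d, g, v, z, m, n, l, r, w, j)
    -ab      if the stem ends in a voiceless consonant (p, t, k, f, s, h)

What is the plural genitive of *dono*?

donofusab

The final sound of *dono* is /o/, which is a vowel, so the genitive suffix is -fus, giving *donofus*.
The final sound of the genitive form *donofus* is /s/, which is a voiceless consonant, so the plural suffix is -ab, giving *donofusab*.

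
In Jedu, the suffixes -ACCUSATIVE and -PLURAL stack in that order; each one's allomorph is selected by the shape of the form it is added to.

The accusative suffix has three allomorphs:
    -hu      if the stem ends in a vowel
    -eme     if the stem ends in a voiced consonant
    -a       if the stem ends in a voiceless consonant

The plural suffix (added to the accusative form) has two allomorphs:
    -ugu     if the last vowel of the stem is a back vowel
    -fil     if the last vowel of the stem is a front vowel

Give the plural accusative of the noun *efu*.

*efu*: final sound = /u/, a vowel → -hu → *efuhu*.
The accusative form *efuhu* — last vowel /u/ (a back vowel) → -ugu → *efuhuugu*.

efuhuugu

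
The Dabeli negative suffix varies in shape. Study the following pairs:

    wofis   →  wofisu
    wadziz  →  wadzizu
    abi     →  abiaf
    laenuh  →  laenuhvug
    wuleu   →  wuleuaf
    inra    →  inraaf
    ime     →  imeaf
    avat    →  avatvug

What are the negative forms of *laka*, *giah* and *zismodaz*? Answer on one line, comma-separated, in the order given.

lakaaf, giahvug, zismodazu

The alternation tracks the final sound of the stem — -u when the stem ends in a sibilant (*wofis*, *wadziz*); -vug when the stem ends in a non-sibilant consonant (*laenuh*, *avat*); -af when the stem ends in a vowel (*abi*, *wuleu*, *inra*, *ime*).
*laka*: final sound = /a/, a vowel → -af → *lakaaf*.
Since the final sound of *giah* is /h/ (a non-sibilant consonant), it takes -vug, giving *giahvug*.
The final sound of *zismodaz* is /z/, which is a sibilant, so the suffix is -u, giving *zismodazu*.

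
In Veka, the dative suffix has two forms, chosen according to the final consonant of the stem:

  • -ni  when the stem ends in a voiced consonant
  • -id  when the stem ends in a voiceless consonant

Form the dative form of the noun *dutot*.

Since the final consonant of *dutot* is /t/ (voiceless), it takes -id, giving *dutotid*.

dutotid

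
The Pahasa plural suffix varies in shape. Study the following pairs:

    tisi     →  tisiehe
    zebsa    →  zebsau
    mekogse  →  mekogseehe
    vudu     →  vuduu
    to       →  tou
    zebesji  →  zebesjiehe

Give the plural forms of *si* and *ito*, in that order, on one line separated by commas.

siehe, itou

The suffix is conditioned by the last vowel: -ehe when the last vowel of the stem is a front vowel (*tisi*, *mekogse*, *zebesji*); -u when the last vowel of the stem is a back vowel (*zebsa*, *vudu*, *to*).
*si* — last vowel /i/ (a front vowel) → -ehe → *siehe*.
*ito*: last vowel = /o/, a back vowel → -u → *itou*.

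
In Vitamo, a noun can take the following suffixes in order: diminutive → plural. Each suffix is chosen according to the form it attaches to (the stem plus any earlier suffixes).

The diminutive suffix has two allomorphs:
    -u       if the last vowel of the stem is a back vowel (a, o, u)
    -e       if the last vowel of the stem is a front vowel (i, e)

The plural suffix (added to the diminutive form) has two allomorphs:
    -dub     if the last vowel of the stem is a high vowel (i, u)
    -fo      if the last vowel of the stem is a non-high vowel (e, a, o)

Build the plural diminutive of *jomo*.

The last vowel of *jomo* is /o/, which is a back vowel, so the diminutive suffix is -u, giving *jomou*.
The last vowel of the diminutive form *jomou* is /u/, which is a high vowel, so the plural suffix is -dub, giving *jomoudub*.

jomoudub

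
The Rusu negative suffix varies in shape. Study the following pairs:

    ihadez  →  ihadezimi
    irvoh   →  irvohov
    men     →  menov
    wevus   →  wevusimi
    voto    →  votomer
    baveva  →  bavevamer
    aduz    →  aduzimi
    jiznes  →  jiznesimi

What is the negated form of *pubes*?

pubesimi

The alternation tracks the final sound of the stem — -imi when the stem ends in a sibilant (*ihadez*, *wevus*, *aduz*, *jiznes*); -ov when the stem ends in a non-sibilant consonant (*irvoh*, *men*); -mer when the stem ends in a vowel (*voto*, *baveva*).
Since the final sound of *pubes* is /s/ (a sibilant), it takes -imi, giving *pubesimi*.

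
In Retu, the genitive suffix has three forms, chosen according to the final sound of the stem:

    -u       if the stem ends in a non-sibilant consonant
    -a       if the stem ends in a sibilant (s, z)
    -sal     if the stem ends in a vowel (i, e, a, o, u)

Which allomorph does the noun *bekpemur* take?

Since the final sound of *bekpemur* is /r/ (a non-sibilant consonant), it takes -u.

-u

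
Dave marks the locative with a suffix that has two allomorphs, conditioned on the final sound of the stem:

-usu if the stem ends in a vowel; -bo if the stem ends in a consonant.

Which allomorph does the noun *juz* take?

-bo

*juz*: final sound = /z/, a consonant → -bo.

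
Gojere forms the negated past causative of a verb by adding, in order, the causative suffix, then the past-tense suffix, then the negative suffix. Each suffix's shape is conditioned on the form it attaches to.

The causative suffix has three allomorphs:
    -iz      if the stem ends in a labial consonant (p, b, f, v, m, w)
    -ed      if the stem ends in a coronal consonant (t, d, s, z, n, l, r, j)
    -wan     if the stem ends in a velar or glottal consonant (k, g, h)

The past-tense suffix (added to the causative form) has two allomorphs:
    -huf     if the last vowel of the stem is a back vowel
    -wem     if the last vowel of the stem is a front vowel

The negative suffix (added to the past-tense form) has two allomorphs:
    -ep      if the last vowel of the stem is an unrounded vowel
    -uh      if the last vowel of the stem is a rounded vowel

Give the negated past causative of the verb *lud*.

ludedwemep

The final consonant of *lud* is /d/, which is coronal, so the causative suffix is -ed, giving *luded*.
Since the last vowel of the causative form *luded* is /e/ (a front vowel), it takes -wem, giving *ludedwem*.
Since the last vowel of the past-tense form *ludedwem* is /e/ (an unrounded vowel), it takes -ep, giving *ludedwemep*.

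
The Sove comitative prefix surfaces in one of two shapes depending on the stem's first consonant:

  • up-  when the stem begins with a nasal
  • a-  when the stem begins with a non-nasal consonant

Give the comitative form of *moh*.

upmoh

*moh* — first consonant /m/ (a nasal) → up- → *upmoh*.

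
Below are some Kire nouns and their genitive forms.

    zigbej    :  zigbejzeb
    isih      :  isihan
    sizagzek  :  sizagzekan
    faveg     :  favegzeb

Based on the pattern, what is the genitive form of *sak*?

The pattern is voicing of the final consonant: -an when the stem ends in a voiceless consonant (*isih*, *sizagzek*); -zeb when the stem ends in a voiced consonant (*zigbej*, *faveg*).
The final consonant of *sak* is /k/, which is voiceless, so the suffix is -an, giving *sakan*.

sakan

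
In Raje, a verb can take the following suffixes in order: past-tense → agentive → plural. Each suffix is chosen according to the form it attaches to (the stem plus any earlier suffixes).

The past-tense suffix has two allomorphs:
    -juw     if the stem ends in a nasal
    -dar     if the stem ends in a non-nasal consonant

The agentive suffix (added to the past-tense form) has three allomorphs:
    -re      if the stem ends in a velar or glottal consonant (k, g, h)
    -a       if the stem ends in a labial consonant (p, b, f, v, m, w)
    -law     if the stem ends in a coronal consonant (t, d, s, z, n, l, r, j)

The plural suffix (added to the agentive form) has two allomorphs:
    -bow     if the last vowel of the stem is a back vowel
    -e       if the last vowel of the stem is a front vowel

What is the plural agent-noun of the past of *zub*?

zubdarlawbow

*zub* — final consonant /b/ (non-nasal) → -dar → *zubdar*.
The final consonant of the past-tense form *zubdar* is /r/, which is coronal, so the agentive suffix is -law, giving *zubdarlaw*.
Since the last vowel of the agentive form *zubdarlaw* is /a/ (a back vowel), it takes -bow, giving *zubdarlawbow*.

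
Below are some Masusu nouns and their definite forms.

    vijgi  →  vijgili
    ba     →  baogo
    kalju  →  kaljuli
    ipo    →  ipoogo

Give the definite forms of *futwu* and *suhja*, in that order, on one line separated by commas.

The suffix is conditioned by the last vowel: -li when the last vowel of the stem is a high vowel (*vijgi*, *kalju*); -ogo when the last vowel of the stem is a non-high vowel (*ba*, *ipo*).
*futwu*: last vowel = /u/, a high vowel → -li → *futwuli*.
Since the last vowel of *suhja* is /a/ (a non-high vowel), it takes -ogo, giving *suhjaogo*.

futwuli, suhjaogo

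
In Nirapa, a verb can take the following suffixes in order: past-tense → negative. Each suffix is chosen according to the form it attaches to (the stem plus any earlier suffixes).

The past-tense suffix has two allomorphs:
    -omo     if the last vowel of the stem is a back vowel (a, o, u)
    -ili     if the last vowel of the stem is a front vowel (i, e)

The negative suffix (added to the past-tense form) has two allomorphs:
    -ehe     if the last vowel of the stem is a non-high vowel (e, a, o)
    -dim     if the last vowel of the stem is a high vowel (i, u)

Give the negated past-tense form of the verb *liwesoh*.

*liwesoh* — last vowel /o/ (a back vowel) → -omo → *liwesohomo*.
The last vowel of the past-tense form *liwesohomo* is /o/, which is a non-high vowel, so the negative suffix is -ehe, giving *liwesohomoehe*.

liwesohomoehe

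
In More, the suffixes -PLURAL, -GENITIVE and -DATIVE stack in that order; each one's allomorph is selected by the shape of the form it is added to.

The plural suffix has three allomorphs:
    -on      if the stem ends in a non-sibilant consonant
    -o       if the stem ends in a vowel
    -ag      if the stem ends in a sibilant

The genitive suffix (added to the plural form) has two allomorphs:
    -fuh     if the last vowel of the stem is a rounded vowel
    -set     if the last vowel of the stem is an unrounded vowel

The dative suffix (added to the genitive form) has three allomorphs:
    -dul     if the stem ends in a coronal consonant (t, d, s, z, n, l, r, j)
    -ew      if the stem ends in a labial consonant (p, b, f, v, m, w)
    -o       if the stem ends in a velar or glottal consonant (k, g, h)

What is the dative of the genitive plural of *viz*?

Since the final sound of *viz* is /z/ (a sibilant), it takes -ag, giving *vizag*.
The plural form *vizag* — last vowel /a/ (an unrounded vowel) → -set → *vizagset*.
The final consonant of the genitive form *vizagset* is /t/, which is coronal, so the dative suffix is -dul, giving *vizagsetdul*.

vizagsetdul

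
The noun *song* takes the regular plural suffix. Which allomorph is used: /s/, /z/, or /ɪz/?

The stem *song* ends in a voiced non-sibilant sound.
The plural suffix surfaces as /ɪz/ after sibilants, /s/ after other voiceless consonants, and /z/ after other voiced sounds.
So the plural -s on *song* is pronounced /z/.

/z/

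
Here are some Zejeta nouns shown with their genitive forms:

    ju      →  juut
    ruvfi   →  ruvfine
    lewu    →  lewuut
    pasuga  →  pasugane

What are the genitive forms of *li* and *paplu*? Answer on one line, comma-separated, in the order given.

line, papluut

The suffix is conditioned by the last vowel: -ut when the last vowel of the stem is a rounded vowel (*ju*, *lewu*); -ne when the last vowel of the stem is an unrounded vowel (*ruvfi*, *pasuga*).
The last vowel of *li* is /i/, which is an unrounded vowel, so the suffix is -ne, giving *line*.
Since the last vowel of *paplu* is /u/ (a rounded vowel), it takes -ut, giving *papluut*.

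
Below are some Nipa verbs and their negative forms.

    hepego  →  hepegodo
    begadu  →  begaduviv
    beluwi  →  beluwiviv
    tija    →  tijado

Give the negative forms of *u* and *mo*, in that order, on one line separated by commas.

uviv, modo

The alternation tracks the last vowel of the stem — -viv when the last vowel of the stem is a high vowel (*begadu*, *beluwi*); -do when the last vowel of the stem is a non-high vowel (*hepego*, *tija*).
The last vowel of *u* is /u/, which is a high vowel, so the suffix is -viv, giving *uviv*.
*mo*: last vowel = /o/, a non-high vowel → -do → *modo*.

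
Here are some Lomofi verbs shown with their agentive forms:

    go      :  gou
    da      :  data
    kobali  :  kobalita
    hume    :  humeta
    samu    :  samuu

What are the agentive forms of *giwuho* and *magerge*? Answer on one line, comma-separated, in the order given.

giwuhou, magergeta

The alternation tracks the last vowel of the stem — -u when the last vowel of the stem is a rounded vowel (*go*, *samu*); -ta when the last vowel of the stem is an unrounded vowel (*da*, *kobali*, *hume*).
The last vowel of *giwuho* is /o/, which is a rounded vowel, so the suffix is -u, giving *giwuhou*.
*magerge* — last vowel /e/ (an unrounded vowel) → -ta → *magergeta*.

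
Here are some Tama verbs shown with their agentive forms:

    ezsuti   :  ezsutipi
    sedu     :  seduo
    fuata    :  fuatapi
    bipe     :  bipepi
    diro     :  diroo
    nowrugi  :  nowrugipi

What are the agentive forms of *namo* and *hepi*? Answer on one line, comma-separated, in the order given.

Looking at the last vowel of each stem: -o when the last vowel of the stem is a rounded vowel (*sedu*, *diro*); -pi when the last vowel of the stem is an unrounded vowel (*ezsuti*, *fuata*, *bipe*, *nowrugi*).
The last vowel of *namo* is /o/, which is a rounded vowel, so the suffix is -o, giving *namoo*.
Since the last vowel of *hepi* is /i/ (an unrounded vowel), it takes -pi, giving *hepipi*.

namoo, hepipi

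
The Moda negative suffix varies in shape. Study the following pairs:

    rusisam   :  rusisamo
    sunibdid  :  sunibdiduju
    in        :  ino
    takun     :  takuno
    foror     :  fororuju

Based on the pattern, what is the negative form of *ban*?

The alternation tracks the final consonant of the stem — -o when the stem ends in a nasal (*rusisam*, *in*, *takun*); -uju when the stem ends in a non-nasal consonant (*sunibdid*, *foror*).
The final consonant of *ban* is /n/, which is a nasal, so the suffix is -o, giving *bano*.

bano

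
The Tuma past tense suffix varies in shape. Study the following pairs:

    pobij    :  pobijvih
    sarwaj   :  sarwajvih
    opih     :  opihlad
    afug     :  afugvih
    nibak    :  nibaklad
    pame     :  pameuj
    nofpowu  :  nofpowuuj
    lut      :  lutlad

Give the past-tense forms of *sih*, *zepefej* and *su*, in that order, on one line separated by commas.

sihlad, zepefejvih, suuj

The alternation tracks the final sound of the stem — -lad when the stem ends in a voiceless consonant (*opih*, *nibak*, *lut*); -vih when the stem ends in a voiced consonant (*pobij*, *sarwaj*, *afug*); -uj when the stem ends in a vowel (*pame*, *nofpowu*).
*sih* — final sound /h/ (a voiceless consonant) → -lad → *sihlad*.
The final sound of *zepefej* is /j/, which is a voiced consonant, so the suffix is -vih, giving *zepefejvih*.
*su*: final sound = /u/, a vowel → -uj → *suuj*.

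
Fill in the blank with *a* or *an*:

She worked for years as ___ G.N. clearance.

The indefinite article is chosen by the initial *sound* of the following word, not its spelling.
The initialism *G.N.* is read letter by letter; the first letter, G, is pronounced /dʒiː/, which begins with a consonant sound.
So the article is *a*: She worked for years as a G.N. clearance.

a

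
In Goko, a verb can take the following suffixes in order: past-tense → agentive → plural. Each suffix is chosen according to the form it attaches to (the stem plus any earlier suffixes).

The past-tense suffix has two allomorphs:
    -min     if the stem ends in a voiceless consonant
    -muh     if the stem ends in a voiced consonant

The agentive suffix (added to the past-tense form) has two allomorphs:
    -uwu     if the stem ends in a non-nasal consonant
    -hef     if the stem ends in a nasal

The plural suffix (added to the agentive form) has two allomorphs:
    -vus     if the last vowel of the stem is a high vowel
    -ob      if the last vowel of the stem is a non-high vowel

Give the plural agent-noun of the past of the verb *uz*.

uzmuhuwuvus

The final consonant of *uz* is /z/, which is voiced, so the past-tense suffix is -muh, giving *uzmuh*.
The past-tense form *uzmuh* — final consonant /h/ (non-nasal) → -uwu → *uzmuhuwu*.
Since the last vowel of the agentive form *uzmuhuwu* is /u/ (a high vowel), it takes -vus, giving *uzmuhuwuvus*.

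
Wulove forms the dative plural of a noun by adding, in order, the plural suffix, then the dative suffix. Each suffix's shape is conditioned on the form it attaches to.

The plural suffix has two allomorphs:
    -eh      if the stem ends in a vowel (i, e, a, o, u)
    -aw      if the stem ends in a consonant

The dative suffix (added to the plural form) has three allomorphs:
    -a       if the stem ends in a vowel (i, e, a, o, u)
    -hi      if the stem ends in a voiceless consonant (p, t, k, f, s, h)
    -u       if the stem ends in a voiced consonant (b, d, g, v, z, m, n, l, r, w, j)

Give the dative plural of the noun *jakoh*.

jakohawu

*jakoh* — final sound /h/ (a consonant) → -aw → *jakohaw*.
Since the final sound of the plural form *jakohaw* is /w/ (a voiced consonant), it takes -u, giving *jakohawu*.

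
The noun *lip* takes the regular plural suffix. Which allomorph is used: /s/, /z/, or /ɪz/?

The stem *lip* ends in a voiceless non-sibilant consonant.
The plural suffix surfaces as /ɪz/ after sibilants, /s/ after other voiceless consonants, and /z/ after other voiced sounds.
So the plural -s on *lip* is pronounced /s/.

/s/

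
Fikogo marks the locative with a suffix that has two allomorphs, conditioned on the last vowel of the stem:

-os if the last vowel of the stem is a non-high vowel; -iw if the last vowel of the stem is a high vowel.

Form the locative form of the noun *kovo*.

*kovo* — last vowel /o/ (a non-high vowel) → -os → *kovoos*.

kovoos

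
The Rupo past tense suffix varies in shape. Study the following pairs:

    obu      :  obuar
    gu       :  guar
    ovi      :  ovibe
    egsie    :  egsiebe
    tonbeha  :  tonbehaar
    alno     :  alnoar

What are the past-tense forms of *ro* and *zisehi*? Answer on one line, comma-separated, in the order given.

The alternation tracks the last vowel of the stem — -be when the last vowel of the stem is a front vowel (*ovi*, *egsie*); -ar when the last vowel of the stem is a back vowel (*obu*, *gu*, *tonbeha*, *alno*).
The last vowel of *ro* is /o/, which is a back vowel, so the suffix is -ar, giving *roar*.
Since the last vowel of *zisehi* is /i/ (a front vowel), it takes -be, giving *zisehibe*.

roar, zisehibe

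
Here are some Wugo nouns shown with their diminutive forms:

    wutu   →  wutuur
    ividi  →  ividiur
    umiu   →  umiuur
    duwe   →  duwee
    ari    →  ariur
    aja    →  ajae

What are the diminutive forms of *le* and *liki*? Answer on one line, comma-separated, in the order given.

The alternation tracks the last vowel of the stem — -ur when the last vowel of the stem is a high vowel (*wutu*, *ividi*, *umiu*, *ari*); -e when the last vowel of the stem is a non-high vowel (*duwe*, *aja*).
*le*: last vowel = /e/, a non-high vowel → -e → *lee*.
*liki*: last vowel = /i/, a high vowel → -ur → *likiur*.

lee, likiur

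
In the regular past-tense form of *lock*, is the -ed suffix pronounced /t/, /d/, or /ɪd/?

The stem *lock* ends in a voiceless consonant other than /t/.
The -ed suffix is realized as /ɪd/ after /t, d/; as /t/ after other voiceless consonants; and as /d/ after other voiced sounds.
So -ed on *lock* is pronounced /t/.

/t/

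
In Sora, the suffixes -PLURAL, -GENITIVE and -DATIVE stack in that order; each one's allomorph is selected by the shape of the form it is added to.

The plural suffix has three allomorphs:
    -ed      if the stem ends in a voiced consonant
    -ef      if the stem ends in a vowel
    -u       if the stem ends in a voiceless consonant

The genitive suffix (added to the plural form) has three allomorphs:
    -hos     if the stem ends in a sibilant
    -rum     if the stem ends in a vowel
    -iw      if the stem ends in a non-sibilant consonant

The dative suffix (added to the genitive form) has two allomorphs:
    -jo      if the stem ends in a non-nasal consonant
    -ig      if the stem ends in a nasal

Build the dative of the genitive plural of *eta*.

etaefiwjo

*eta* — final sound /a/ (a vowel) → -ef → *etaef*.
The plural form *etaef* — final sound /f/ (a non-sibilant consonant) → -iw → *etaefiw*.
The genitive form *etaefiw* — final consonant /w/ (non-nasal) → -jo → *etaefiwjo*.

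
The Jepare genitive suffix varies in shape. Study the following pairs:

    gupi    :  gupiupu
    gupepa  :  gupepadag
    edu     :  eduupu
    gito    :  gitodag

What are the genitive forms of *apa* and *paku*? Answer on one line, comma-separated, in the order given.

The alternation tracks the last vowel of the stem — -upu when the last vowel of the stem is a high vowel (*gupi*, *edu*); -dag when the last vowel of the stem is a non-high vowel (*gupepa*, *gito*).
Since the last vowel of *apa* is /a/ (a non-high vowel), it takes -dag, giving *apadag*.
*paku* — last vowel /u/ (a high vowel) → -upu → *pakuupu*.

apadag, pakuupu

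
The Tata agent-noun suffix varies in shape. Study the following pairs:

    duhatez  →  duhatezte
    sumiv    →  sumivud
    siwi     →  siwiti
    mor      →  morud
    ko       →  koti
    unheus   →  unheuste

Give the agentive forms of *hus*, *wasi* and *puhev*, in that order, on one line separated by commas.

Looking at the final sound of each stem: -te when the stem ends in a sibilant (*duhatez*, *unheus*); -ud when the stem ends in a non-sibilant consonant (*sumiv*, *mor*); -ti when the stem ends in a vowel (*siwi*, *ko*).
*hus*: final sound = /s/, a sibilant → -te → *huste*.
*wasi*: final sound = /i/, a vowel → -ti → *wasiti*.
*puhev*: final sound = /v/, a non-sibilant consonant → -ud → *puhevud*.

huste, wasiti, puhevud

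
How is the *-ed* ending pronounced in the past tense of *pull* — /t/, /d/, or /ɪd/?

The stem *pull* ends in a voiced sound other than /d/.
The -ed suffix is realized as /ɪd/ after /t, d/; as /t/ after other voiceless consonants; and as /d/ after other voiced sounds.
So -ed on *pull* is pronounced /d/.

/d/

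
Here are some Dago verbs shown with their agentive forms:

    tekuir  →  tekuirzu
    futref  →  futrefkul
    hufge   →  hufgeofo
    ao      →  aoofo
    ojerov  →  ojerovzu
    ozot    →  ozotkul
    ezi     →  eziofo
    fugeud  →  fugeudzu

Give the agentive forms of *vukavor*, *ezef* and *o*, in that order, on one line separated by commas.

vukavorzu, ezefkul, oofo

The suffix is conditioned by the final sound: -kul when the stem ends in a voiceless consonant (*futref*, *ozot*); -zu when the stem ends in a voiced consonant (*tekuir*, *ojerov*, *fugeud*); -ofo when the stem ends in a vowel (*hufge*, *ao*, *ezi*).
*vukavor*: final sound = /r/, a voiced consonant → -zu → *vukavorzu*.
*ezef*: final sound = /f/, a voiceless consonant → -kul → *ezefkul*.
The final sound of *o* is /o/, which is a vowel, so the suffix is -ofo, giving *oofo*.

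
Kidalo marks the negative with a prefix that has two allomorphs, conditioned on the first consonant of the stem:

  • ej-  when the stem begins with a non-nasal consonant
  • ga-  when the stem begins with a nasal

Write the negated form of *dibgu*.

ejdibgu

*dibgu*: first consonant = /d/, non-nasal → ej- → *ejdibgu*.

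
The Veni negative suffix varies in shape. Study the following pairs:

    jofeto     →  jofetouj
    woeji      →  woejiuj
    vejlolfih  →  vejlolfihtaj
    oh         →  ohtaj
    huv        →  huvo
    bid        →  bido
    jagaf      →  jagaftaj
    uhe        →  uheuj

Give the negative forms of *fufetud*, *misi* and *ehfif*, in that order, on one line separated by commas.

fufetudo, misiuj, ehfiftaj

The suffix is conditioned by the final sound: -taj when the stem ends in a voiceless consonant (*vejlolfih*, *oh*, *jagaf*); -o when the stem ends in a voiced consonant (*huv*, *bid*); -uj when the stem ends in a vowel (*jofeto*, *woeji*, *uhe*).
*fufetud* — final sound /d/ (a voiced consonant) → -o → *fufetudo*.
*misi* — final sound /i/ (a vowel) → -uj → *misiuj*.
The final sound of *ehfif* is /f/, which is a voiceless consonant, so the suffix is -taj, giving *ehfiftaj*.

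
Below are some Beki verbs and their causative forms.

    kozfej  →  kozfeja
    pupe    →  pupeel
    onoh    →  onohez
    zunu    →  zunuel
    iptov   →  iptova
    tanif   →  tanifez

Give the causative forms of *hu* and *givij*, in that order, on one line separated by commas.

huel, givija

The alternation tracks the final sound of the stem — -ez when the stem ends in a voiceless consonant (*onoh*, *tanif*); -a when the stem ends in a voiced consonant (*kozfej*, *iptov*); -el when the stem ends in a vowel (*pupe*, *zunu*).
The final sound of *hu* is /u/, which is a vowel, so the suffix is -el, giving *huel*.
*givij* — final sound /j/ (a voiced consonant) → -a → *givija*.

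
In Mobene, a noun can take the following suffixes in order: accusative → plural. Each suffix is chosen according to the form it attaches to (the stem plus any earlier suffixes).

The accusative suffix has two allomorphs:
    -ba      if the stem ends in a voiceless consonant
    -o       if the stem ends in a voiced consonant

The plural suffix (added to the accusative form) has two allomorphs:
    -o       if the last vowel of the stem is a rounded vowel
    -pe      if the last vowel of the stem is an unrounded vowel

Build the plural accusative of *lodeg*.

lodegoo

Since the final consonant of *lodeg* is /g/ (voiced), it takes -o, giving *lodego*.
The accusative form *lodego*: last vowel = /o/, a rounded vowel → -o → *lodegoo*.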